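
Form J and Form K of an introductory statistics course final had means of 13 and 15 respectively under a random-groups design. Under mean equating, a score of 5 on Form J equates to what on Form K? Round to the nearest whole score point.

7

Mean equating: y = x + (M_Y − M_X) = 5 + (15 − 13) = 7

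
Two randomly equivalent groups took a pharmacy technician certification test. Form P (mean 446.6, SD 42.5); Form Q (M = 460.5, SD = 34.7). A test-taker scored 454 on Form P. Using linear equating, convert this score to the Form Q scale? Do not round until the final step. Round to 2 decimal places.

466.54

Linear equating: y = (SD_Y/SD_X)(x − M_X) + M_Y
y = (34.7/42.5)(454 − 446.6) + 460.5
y = 0.816471 × 7.4 + 460.5 = 6.0419 + 460.5 = 466.54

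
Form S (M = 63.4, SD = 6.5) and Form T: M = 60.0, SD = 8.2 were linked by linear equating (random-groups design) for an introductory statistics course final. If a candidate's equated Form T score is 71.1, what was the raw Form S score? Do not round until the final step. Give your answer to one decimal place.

72.2

Invert y = (SD_Y/SD_X)(x − M_X) + M_Y:
x = (SD_X/SD_Y)(y − M_Y) + M_X = (6.5/8.2)(71.1 − 60.0) + 63.4
x = 0.792683 × 11.100 + 63.4 = 72.2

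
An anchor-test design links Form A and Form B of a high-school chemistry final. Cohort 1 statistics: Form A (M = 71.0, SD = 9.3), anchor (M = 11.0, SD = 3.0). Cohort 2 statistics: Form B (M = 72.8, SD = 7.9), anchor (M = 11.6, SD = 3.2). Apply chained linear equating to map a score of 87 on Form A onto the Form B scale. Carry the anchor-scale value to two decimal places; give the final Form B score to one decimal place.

Form A → anchor (Cohort 1): v = (3.0/9.3)(87 − 71.0) + 11.0 = 16.16
anchor → Form B (Cohort 2): y = (7.9/3.2)(16.16 − 11.6) + 72.8 = 84.1

84.1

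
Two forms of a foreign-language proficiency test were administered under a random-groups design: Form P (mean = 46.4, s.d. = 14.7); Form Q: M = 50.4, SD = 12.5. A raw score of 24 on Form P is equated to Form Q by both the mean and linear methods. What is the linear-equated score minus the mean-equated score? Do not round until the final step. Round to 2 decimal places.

Mean-equated: 24 + (50.4 − 46.4) = 28.00
Linear-equated: (12.5/14.7)(24 − 46.4) + 50.4 = 31.352
Difference = 31.352 − 28.00 = 3.35

3.35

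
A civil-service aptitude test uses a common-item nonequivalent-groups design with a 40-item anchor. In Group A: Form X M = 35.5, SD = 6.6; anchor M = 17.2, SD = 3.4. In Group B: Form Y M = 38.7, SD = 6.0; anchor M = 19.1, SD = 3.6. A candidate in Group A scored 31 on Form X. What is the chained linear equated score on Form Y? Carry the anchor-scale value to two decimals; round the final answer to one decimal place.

Form X → anchor (Group A): v = (3.4/6.6)(31 − 35.5) + 17.2 = 14.88
anchor → Form Y (Group B): y = (6.0/3.6)(14.88 − 19.1) + 38.7 = 31.7

31.7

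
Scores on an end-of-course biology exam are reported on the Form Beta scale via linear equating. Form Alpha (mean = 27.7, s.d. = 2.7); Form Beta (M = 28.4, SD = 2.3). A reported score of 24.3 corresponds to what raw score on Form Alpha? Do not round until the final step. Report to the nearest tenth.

Invert y = (SD_Y/SD_X)(x − M_X) + M_Y:
x = (SD_X/SD_Y)(y − M_Y) + M_X = (2.7/2.3)(24.3 − 28.4) + 27.7
x = 1.173913 × -4.100 + 27.7 = 22.9

22.9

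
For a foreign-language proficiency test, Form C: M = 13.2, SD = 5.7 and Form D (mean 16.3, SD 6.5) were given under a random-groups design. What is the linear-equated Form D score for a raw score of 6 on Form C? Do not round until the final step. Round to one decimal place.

Linear equating: y = (SD_Y/SD_X)(x − M_X) + M_Y
y = (6.5/5.7)(6 − 13.2) + 16.3
y = 1.140351 × -7.2 + 16.3 = -8.2105 + 16.3 = 8.1

8.1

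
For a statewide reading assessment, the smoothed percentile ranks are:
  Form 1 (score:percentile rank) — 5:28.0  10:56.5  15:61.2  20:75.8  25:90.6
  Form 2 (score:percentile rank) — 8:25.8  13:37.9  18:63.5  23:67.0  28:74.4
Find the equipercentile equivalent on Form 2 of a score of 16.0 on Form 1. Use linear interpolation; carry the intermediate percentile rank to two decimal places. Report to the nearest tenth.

18.9

PR of 16.0 on Form 1: 61.2 + (16.0 − 15)/(20 − 15) × (75.8 − 61.2) = 64.12
On Form 2, PR 64.12 falls between score 18 (PR 63.5) and 23 (PR 67.0).
Interpolate: 18 + (64.12 − 63.5)/(67.0 − 63.5) × (23 − 18) = 18.9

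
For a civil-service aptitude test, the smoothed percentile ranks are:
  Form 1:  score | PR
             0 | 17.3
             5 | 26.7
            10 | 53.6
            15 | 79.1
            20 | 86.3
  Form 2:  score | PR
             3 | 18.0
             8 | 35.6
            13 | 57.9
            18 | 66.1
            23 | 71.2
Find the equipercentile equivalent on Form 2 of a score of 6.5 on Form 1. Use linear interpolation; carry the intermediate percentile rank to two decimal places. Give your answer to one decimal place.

PR of 6.5 on Form 1: 26.7 + (6.5 − 5)/(10 − 5) × (53.6 − 26.7) = 34.77
On Form 2, PR 34.77 falls between score 3 (PR 18.0) and 8 (PR 35.6).
Interpolate: 3 + (34.77 − 18.0)/(35.6 − 18.0) × (8 − 3) = 7.8

7.8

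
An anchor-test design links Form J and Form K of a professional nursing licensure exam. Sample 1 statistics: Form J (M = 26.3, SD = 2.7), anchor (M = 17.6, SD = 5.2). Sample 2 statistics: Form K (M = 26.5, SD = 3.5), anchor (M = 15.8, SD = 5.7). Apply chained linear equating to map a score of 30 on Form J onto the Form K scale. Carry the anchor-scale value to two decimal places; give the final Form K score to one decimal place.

32.0

Form J → anchor (Sample 1): v = (5.2/2.7)(30 − 26.3) + 17.6 = 24.73
anchor → Form K (Sample 2): y = (3.5/5.7)(24.73 − 15.8) + 26.5 = 32.0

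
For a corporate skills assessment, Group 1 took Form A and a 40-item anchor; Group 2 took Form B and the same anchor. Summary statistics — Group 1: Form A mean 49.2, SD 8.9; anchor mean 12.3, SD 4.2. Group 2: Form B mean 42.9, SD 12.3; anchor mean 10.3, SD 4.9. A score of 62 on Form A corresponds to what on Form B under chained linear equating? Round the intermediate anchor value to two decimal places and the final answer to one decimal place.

63.1

Form A → anchor (Group 1): v = (4.2/8.9)(62 − 49.2) + 12.3 = 18.34
anchor → Form B (Group 2): y = (12.3/4.9)(18.34 − 10.3) + 42.9 = 63.1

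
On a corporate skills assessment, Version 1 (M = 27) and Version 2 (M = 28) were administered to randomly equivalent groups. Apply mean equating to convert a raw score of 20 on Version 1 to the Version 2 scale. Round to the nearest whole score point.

Mean equating: y = x + (M_Y − M_X) = 20 + (28 − 27) = 21

21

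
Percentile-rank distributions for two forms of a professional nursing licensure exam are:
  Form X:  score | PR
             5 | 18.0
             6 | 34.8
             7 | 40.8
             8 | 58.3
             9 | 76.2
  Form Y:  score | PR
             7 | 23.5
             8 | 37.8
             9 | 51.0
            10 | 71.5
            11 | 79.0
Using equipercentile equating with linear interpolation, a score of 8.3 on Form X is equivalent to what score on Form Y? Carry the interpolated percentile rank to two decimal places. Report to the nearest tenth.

9.6

PR of 8.3 on Form X: 58.3 + (8.3 − 8)/(9 − 8) × (76.2 − 58.3) = 63.67
On Form Y, PR 63.67 falls between score 9 (PR 51.0) and 10 (PR 71.5).
Interpolate: 9 + (63.67 − 51.0)/(71.5 − 51.0) × (10 − 9) = 9.6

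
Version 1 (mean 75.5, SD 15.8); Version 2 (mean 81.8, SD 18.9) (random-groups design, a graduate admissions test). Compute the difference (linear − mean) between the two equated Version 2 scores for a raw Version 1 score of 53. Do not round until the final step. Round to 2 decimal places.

Mean-equated: 53 + (81.8 − 75.5) = 59.30
Linear-equated: (18.9/15.8)(53 − 75.5) + 81.8 = 54.885
Difference = 54.885 − 59.30 = -4.41

-4.41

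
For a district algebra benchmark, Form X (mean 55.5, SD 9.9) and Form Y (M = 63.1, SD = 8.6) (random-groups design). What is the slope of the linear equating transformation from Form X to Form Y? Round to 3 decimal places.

0.869

A = SD_Y / SD_X = 8.6 / 9.9 = 0.869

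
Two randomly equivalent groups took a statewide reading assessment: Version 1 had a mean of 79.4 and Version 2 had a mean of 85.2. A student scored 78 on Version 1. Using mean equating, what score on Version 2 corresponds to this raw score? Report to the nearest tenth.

83.8

Mean equating: y = x + (M_Y − M_X) = 78 + (85.2 − 79.4) = 83.8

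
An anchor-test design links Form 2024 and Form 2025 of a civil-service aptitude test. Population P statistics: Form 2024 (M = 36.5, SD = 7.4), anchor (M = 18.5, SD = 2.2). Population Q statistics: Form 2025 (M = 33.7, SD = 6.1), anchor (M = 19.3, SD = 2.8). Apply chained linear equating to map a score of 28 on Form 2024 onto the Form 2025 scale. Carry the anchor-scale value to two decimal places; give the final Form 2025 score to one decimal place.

26.4

Form 2024 → anchor (Population P): v = (2.2/7.4)(28 − 36.5) + 18.5 = 15.97
anchor → Form 2025 (Population Q): y = (6.1/2.8)(15.97 − 19.3) + 33.7 = 26.4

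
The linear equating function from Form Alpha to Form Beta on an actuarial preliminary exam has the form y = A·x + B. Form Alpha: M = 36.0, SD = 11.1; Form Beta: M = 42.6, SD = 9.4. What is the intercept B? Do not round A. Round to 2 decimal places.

12.11

A = SD_Y / SD_X = 9.4 / 11.1 = 0.846847
B = M_Y − A·M_X = 42.6 − 0.846847 × 36.0 = 12.11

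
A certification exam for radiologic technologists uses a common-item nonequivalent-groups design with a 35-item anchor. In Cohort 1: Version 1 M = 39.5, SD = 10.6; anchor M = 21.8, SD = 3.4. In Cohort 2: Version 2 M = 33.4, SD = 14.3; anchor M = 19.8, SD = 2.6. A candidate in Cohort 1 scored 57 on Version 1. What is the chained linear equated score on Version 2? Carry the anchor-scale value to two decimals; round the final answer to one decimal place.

Version 1 → anchor (Cohort 1): v = (3.4/10.6)(57 − 39.5) + 21.8 = 27.41
anchor → Version 2 (Cohort 2): y = (14.3/2.6)(27.41 − 19.8) + 33.4 = 75.3

75.3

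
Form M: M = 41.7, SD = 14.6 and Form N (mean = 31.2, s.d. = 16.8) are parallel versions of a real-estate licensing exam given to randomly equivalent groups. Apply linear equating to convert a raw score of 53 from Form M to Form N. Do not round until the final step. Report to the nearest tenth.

Linear equating: y = (SD_Y/SD_X)(x − M_X) + M_Y
y = (16.8/14.6)(53 − 41.7) + 31.2
y = 1.150685 × 11.3 + 31.2 = 13.0027 + 31.2 = 44.2

44.2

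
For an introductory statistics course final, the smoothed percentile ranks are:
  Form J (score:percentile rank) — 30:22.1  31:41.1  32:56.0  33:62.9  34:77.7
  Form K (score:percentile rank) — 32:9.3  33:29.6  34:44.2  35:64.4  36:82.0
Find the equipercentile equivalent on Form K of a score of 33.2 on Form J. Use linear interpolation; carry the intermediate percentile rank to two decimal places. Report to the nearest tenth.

PR of 33.2 on Form J: 62.9 + (33.2 − 33)/(34 − 33) × (77.7 − 62.9) = 65.86
On Form K, PR 65.86 falls between score 35 (PR 64.4) and 36 (PR 82.0).
Interpolate: 35 + (65.86 − 64.4)/(82.0 − 64.4) × (36 − 35) = 35.1

35.1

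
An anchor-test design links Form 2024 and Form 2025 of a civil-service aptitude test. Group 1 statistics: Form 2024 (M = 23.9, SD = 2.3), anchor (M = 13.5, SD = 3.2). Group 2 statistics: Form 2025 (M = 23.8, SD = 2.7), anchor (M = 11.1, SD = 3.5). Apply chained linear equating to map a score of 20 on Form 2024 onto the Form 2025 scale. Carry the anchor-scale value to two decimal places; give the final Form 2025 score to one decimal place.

21.5

Form 2024 → anchor (Group 1): v = (3.2/2.3)(20 − 23.9) + 13.5 = 8.07
anchor → Form 2025 (Group 2): y = (2.7/3.5)(8.07 − 11.1) + 23.8 = 21.5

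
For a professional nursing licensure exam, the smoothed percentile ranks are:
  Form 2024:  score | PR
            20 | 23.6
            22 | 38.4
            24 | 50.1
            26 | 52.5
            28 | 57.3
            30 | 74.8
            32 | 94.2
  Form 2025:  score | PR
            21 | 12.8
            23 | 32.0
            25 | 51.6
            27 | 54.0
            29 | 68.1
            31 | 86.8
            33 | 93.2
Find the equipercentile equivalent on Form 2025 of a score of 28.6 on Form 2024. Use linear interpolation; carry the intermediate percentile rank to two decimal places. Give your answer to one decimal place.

28.2

PR of 28.6 on Form 2024: 57.3 + (28.6 − 28)/(30 − 28) × (74.8 − 57.3) = 62.55
On Form 2025, PR 62.55 falls between score 27 (PR 54.0) and 29 (PR 68.1).
Interpolate: 27 + (62.55 − 54.0)/(68.1 − 54.0) × (29 − 27) = 28.2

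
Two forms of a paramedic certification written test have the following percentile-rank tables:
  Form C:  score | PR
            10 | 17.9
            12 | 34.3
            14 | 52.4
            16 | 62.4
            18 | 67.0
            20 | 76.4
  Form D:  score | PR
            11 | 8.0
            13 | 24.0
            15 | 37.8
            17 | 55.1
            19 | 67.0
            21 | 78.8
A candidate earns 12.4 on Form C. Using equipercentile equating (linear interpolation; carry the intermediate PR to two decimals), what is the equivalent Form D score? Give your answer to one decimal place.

PR of 12.4 on Form C: 34.3 + (12.4 − 12)/(14 − 12) × (52.4 − 34.3) = 37.92
On Form D, PR 37.92 falls between score 15 (PR 37.8) and 17 (PR 55.1).
Interpolate: 15 + (37.92 − 37.8)/(55.1 − 37.8) × (17 − 15) = 15.0

15.0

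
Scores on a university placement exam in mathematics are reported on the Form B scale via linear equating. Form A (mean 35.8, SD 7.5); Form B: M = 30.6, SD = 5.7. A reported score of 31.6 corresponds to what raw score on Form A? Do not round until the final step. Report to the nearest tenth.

Invert y = (SD_Y/SD_X)(x − M_X) + M_Y:
x = (SD_X/SD_Y)(y − M_Y) + M_X = (7.5/5.7)(31.6 − 30.6) + 35.8
x = 1.315789 × 1.000 + 35.8 = 37.1

37.1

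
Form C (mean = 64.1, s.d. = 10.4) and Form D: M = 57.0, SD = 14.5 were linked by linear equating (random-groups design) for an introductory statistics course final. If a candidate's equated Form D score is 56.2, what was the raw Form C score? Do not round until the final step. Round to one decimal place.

63.5

Invert y = (SD_Y/SD_X)(x − M_X) + M_Y:
x = (SD_X/SD_Y)(y − M_Y) + M_X = (10.4/14.5)(56.2 − 57.0) + 64.1
x = 0.717241 × -0.800 + 64.1 = 63.5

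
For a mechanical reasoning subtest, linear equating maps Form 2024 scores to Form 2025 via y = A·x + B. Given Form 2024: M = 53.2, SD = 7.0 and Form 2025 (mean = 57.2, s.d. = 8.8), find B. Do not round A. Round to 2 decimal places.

A = SD_Y / SD_X = 8.8 / 7.0 = 1.257143
B = M_Y − A·M_X = 57.2 − 1.257143 × 53.2 = -9.68

-9.68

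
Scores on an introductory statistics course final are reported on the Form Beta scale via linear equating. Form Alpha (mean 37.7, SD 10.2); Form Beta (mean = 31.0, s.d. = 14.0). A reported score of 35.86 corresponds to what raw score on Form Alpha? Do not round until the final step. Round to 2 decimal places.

41.24

Invert y = (SD_Y/SD_X)(x − M_X) + M_Y:
x = (SD_X/SD_Y)(y − M_Y) + M_X = (10.2/14.0)(35.86 − 31.0) + 37.7
x = 0.728571 × 4.860 + 37.7 = 41.24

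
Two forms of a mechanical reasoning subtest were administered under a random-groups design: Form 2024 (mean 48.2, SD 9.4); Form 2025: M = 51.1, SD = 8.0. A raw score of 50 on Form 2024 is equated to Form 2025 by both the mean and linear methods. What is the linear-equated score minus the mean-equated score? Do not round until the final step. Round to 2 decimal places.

Mean-equated: 50 + (51.1 − 48.2) = 52.90
Linear-equated: (8.0/9.4)(50 − 48.2) + 51.1 = 52.632
Difference = 52.632 − 52.90 = -0.27

-0.27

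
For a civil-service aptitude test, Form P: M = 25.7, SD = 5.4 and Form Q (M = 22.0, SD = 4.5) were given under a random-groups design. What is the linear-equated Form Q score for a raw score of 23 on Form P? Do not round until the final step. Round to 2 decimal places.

19.75

Linear equating: y = (SD_Y/SD_X)(x − M_X) + M_Y
y = (4.5/5.4)(23 − 25.7) + 22.0
y = 0.833333 × -2.7 + 22.0 = -2.2500 + 22.0 = 19.75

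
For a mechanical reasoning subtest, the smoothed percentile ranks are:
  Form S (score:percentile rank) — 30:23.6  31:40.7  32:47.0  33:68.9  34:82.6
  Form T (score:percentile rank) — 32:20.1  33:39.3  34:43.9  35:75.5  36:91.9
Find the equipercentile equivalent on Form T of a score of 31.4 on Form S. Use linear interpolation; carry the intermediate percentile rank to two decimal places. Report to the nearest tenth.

PR of 31.4 on Form S: 40.7 + (31.4 − 31)/(32 − 31) × (47.0 − 40.7) = 43.22
On Form T, PR 43.22 falls between score 33 (PR 39.3) and 34 (PR 43.9).
Interpolate: 33 + (43.22 − 39.3)/(43.9 − 39.3) × (34 − 33) = 33.9

33.9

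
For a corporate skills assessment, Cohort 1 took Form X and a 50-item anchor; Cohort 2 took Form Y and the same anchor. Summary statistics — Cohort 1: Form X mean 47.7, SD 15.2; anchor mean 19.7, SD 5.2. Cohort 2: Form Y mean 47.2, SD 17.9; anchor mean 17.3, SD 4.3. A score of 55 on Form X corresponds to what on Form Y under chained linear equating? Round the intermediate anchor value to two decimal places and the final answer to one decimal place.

Form X → anchor (Cohort 1): v = (5.2/15.2)(55 − 47.7) + 19.7 = 22.20
anchor → Form Y (Cohort 2): y = (17.9/4.3)(22.20 − 17.3) + 47.2 = 67.6

67.6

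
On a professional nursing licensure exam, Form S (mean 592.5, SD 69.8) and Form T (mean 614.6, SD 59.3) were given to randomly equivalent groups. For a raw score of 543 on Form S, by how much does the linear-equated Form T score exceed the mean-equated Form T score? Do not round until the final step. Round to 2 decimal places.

Mean-equated: 543 + (614.6 − 592.5) = 565.10
Linear-equated: (59.3/69.8)(543 − 592.5) + 614.6 = 572.546
Difference = 572.546 − 565.10 = 7.45

7.45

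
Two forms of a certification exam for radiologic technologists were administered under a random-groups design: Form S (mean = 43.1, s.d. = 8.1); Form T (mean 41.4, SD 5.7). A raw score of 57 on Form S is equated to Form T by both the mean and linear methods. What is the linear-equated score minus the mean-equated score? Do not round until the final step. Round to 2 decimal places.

Mean-equated: 57 + (41.4 − 43.1) = 55.30
Linear-equated: (5.7/8.1)(57 − 43.1) + 41.4 = 51.181
Difference = 51.181 − 55.30 = -4.12

-4.12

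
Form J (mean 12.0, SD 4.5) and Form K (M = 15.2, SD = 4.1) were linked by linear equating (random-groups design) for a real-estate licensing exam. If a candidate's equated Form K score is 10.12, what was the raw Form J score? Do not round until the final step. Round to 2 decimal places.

6.42

Invert y = (SD_Y/SD_X)(x − M_X) + M_Y:
x = (SD_X/SD_Y)(y − M_Y) + M_X = (4.5/4.1)(10.12 − 15.2) + 12.0
x = 1.097561 × -5.080 + 12.0 = 6.42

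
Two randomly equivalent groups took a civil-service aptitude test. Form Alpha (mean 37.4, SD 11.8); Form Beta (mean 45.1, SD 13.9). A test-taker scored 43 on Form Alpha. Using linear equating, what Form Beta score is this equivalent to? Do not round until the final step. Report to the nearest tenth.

51.7

Linear equating: y = (SD_Y/SD_X)(x − M_X) + M_Y
y = (13.9/11.8)(43 − 37.4) + 45.1
y = 1.177966 × 5.6 + 45.1 = 6.5966 + 45.1 = 51.7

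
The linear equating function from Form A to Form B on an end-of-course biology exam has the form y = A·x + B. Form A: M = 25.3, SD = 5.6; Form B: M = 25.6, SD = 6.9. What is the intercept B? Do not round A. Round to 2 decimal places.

A = SD_Y / SD_X = 6.9 / 5.6 = 1.232143
B = M_Y − A·M_X = 25.6 − 1.232143 × 25.3 = -5.57

-5.57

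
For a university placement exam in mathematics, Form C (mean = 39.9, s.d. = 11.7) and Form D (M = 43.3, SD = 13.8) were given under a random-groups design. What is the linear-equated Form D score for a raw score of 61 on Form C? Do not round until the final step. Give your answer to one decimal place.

Linear equating: y = (SD_Y/SD_X)(x − M_X) + M_Y
y = (13.8/11.7)(61 − 39.9) + 43.3
y = 1.179487 × 21.1 + 43.3 = 24.8872 + 43.3 = 68.2

68.2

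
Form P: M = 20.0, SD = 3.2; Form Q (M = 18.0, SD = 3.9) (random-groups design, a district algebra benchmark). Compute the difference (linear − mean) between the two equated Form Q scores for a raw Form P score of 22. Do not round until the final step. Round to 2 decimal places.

Mean-equated: 22 + (18.0 − 20.0) = 20.00
Linear-equated: (3.9/3.2)(22 − 20.0) + 18.0 = 20.438
Difference = 20.438 − 20.00 = 0.44

0.44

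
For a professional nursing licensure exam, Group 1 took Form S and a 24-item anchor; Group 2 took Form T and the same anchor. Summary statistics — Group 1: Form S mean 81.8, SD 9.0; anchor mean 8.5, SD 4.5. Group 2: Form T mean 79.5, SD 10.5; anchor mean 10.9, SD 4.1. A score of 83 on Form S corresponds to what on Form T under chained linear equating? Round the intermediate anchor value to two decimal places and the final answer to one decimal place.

Form S → anchor (Group 1): v = (4.5/9.0)(83 − 81.8) + 8.5 = 9.10
anchor → Form T (Group 2): y = (10.5/4.1)(9.10 − 10.9) + 79.5 = 74.9

74.9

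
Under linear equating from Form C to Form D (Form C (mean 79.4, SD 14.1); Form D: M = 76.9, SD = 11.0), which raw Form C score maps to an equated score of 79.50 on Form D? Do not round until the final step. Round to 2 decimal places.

Invert y = (SD_Y/SD_X)(x − M_X) + M_Y:
x = (SD_X/SD_Y)(y − M_Y) + M_X = (14.1/11.0)(79.50 − 76.9) + 79.4
x = 1.281818 × 2.600 + 79.4 = 82.73

82.73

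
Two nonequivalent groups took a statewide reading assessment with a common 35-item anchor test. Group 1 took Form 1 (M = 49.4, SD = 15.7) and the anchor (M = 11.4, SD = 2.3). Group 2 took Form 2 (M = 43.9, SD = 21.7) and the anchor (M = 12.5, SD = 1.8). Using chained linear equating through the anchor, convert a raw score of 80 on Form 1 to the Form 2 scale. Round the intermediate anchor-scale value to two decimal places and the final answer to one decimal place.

Form 1 → anchor (Group 1): v = (2.3/15.7)(80 − 49.4) + 11.4 = 15.88
anchor → Form 2 (Group 2): y = (21.7/1.8)(15.88 − 12.5) + 43.9 = 84.6

84.6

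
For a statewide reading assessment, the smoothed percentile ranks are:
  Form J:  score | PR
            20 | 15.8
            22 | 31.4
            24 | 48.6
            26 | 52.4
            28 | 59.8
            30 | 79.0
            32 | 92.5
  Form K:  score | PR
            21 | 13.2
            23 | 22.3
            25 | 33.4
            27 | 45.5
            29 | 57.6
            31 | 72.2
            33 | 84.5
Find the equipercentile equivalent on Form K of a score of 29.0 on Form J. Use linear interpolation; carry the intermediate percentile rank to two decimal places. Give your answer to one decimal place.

30.6

PR of 29.0 on Form J: 59.8 + (29.0 − 28)/(30 − 28) × (79.0 − 59.8) = 69.40
On Form K, PR 69.40 falls between score 29 (PR 57.6) and 31 (PR 72.2).
Interpolate: 29 + (69.40 − 57.6)/(72.2 − 57.6) × (31 − 29) = 30.6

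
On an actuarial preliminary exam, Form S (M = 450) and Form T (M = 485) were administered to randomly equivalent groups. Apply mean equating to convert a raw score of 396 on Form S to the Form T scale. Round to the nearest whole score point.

431

Mean equating: y = x + (M_Y − M_X) = 396 + (485 − 450) = 431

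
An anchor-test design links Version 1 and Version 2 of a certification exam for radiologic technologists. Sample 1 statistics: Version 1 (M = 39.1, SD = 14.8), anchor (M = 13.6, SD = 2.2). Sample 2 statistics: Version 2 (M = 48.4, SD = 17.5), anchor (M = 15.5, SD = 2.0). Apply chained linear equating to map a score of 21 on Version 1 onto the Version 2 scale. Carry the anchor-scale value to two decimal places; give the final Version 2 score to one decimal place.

Version 1 → anchor (Sample 1): v = (2.2/14.8)(21 − 39.1) + 13.6 = 10.91
anchor → Version 2 (Sample 2): y = (17.5/2.0)(10.91 − 15.5) + 48.4 = 8.2

8.2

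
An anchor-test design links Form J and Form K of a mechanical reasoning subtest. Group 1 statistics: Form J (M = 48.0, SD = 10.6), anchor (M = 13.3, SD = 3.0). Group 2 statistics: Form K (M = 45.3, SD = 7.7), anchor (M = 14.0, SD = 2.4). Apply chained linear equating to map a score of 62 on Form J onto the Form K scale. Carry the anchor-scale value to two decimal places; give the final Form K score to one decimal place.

55.8

Form J → anchor (Group 1): v = (3.0/10.6)(62 − 48.0) + 13.3 = 17.26
anchor → Form K (Group 2): y = (7.7/2.4)(17.26 − 14.0) + 45.3 = 55.8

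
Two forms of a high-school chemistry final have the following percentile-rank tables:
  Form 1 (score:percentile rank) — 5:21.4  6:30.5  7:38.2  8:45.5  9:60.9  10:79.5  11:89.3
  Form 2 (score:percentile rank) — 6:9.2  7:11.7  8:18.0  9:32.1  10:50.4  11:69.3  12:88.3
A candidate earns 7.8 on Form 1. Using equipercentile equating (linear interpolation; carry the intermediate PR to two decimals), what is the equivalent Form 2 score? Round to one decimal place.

9.7

PR of 7.8 on Form 1: 38.2 + (7.8 − 7)/(8 − 7) × (45.5 − 38.2) = 44.04
On Form 2, PR 44.04 falls between score 9 (PR 32.1) and 10 (PR 50.4).
Interpolate: 9 + (44.04 − 32.1)/(50.4 − 32.1) × (10 − 9) = 9.7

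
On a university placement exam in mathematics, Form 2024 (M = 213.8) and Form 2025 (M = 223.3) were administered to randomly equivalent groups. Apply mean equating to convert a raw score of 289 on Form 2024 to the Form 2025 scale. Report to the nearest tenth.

298.5

Mean equating: y = x + (M_Y − M_X) = 289 + (223.3 − 213.8) = 298.5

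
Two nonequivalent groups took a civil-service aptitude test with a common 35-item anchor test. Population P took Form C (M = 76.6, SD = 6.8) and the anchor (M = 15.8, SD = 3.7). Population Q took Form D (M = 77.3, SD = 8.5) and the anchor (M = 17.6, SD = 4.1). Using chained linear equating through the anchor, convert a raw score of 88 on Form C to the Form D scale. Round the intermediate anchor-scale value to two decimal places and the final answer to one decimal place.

86.4

Form C → anchor (Population P): v = (3.7/6.8)(88 − 76.6) + 15.8 = 22.00
anchor → Form D (Population Q): y = (8.5/4.1)(22.00 − 17.6) + 77.3 = 86.4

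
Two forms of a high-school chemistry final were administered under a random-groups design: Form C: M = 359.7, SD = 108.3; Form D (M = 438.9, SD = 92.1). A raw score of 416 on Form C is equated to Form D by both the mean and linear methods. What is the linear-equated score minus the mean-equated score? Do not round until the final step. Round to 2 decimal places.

Mean-equated: 416 + (438.9 − 359.7) = 495.20
Linear-equated: (92.1/108.3)(416 − 359.7) + 438.9 = 486.778
Difference = 486.778 − 495.20 = -8.42

-8.42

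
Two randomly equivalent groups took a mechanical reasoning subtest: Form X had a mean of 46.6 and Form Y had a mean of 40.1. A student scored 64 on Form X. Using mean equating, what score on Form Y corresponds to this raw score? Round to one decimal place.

57.5

Mean equating: y = x + (M_Y − M_X) = 64 + (40.1 − 46.6) = 57.5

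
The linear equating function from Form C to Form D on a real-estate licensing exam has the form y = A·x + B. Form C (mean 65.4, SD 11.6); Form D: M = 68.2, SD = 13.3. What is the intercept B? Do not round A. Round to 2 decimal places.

-6.78

A = SD_Y / SD_X = 13.3 / 11.6 = 1.146552
B = M_Y − A·M_X = 68.2 − 1.146552 × 65.4 = -6.78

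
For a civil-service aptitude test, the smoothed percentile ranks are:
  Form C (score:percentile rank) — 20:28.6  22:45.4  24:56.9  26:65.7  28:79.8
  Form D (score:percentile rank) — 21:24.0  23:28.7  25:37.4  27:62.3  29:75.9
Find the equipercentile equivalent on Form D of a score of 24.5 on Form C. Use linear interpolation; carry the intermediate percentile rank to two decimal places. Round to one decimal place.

PR of 24.5 on Form C: 56.9 + (24.5 − 24)/(26 − 24) × (65.7 − 56.9) = 59.10
On Form D, PR 59.10 falls between score 25 (PR 37.4) and 27 (PR 62.3).
Interpolate: 25 + (59.10 − 37.4)/(62.3 − 37.4) × (27 − 25) = 26.7

26.7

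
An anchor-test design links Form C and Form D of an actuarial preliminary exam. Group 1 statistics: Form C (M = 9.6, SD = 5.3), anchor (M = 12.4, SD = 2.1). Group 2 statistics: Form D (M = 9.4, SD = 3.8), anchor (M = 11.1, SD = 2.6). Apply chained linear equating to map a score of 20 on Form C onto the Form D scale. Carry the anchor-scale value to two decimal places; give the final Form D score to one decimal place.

17.3

Form C → anchor (Group 1): v = (2.1/5.3)(20 − 9.6) + 12.4 = 16.52
anchor → Form D (Group 2): y = (3.8/2.6)(16.52 − 11.1) + 9.4 = 17.3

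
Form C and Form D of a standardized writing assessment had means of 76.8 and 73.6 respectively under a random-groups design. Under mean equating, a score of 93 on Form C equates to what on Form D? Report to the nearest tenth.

Mean equating: y = x + (M_Y − M_X) = 93 + (73.6 − 76.8) = 89.8

89.8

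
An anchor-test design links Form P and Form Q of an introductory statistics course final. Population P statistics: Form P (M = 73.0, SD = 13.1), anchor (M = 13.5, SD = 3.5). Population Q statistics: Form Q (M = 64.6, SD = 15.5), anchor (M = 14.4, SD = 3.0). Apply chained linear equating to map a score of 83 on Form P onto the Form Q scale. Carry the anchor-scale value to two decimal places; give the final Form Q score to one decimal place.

73.7

Form P → anchor (Population P): v = (3.5/13.1)(83 − 73.0) + 13.5 = 16.17
anchor → Form Q (Population Q): y = (15.5/3.0)(16.17 − 14.4) + 64.6 = 73.7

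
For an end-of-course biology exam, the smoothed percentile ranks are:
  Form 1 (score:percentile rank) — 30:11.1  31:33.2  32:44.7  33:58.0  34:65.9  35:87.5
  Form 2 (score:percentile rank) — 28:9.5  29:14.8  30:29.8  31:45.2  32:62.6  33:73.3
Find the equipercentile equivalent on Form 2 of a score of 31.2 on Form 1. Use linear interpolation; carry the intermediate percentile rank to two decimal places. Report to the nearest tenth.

PR of 31.2 on Form 1: 33.2 + (31.2 − 31)/(32 − 31) × (44.7 − 33.2) = 35.50
On Form 2, PR 35.50 falls between score 30 (PR 29.8) and 31 (PR 45.2).
Interpolate: 30 + (35.50 − 29.8)/(45.2 − 29.8) × (31 − 30) = 30.4

30.4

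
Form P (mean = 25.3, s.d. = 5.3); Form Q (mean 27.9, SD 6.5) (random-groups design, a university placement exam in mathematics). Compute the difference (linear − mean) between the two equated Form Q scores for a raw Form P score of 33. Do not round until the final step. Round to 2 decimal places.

Mean-equated: 33 + (27.9 − 25.3) = 35.60
Linear-equated: (6.5/5.3)(33 − 25.3) + 27.9 = 37.343
Difference = 37.343 − 35.60 = 1.74

1.74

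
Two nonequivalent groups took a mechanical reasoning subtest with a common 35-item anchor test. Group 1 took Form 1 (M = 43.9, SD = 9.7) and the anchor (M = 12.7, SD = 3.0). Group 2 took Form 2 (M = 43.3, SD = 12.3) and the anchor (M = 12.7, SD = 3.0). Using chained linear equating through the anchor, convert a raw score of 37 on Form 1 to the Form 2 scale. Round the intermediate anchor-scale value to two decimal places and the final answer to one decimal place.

Form 1 → anchor (Group 1): v = (3.0/9.7)(37 − 43.9) + 12.7 = 10.57
anchor → Form 2 (Group 2): y = (12.3/3.0)(10.57 − 12.7) + 43.3 = 34.6

34.6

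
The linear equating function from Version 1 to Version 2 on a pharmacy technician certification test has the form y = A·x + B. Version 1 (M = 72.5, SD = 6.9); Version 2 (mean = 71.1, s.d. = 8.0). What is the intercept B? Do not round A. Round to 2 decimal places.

-12.96

A = SD_Y / SD_X = 8.0 / 6.9 = 1.159420
B = M_Y − A·M_X = 71.1 − 1.159420 × 72.5 = -12.96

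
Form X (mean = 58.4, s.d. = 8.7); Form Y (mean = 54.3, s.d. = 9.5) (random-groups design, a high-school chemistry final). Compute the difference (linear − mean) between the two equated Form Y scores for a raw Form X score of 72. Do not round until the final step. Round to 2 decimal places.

Mean-equated: 72 + (54.3 − 58.4) = 67.90
Linear-equated: (9.5/8.7)(72 − 58.4) + 54.3 = 69.151
Difference = 69.151 − 67.90 = 1.25

1.25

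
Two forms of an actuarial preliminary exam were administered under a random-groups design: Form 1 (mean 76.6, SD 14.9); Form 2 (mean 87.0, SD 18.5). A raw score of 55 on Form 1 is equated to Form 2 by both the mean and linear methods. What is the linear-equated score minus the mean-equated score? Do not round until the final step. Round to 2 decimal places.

Mean-equated: 55 + (87.0 − 76.6) = 65.40
Linear-equated: (18.5/14.9)(55 − 76.6) + 87.0 = 60.181
Difference = 60.181 − 65.40 = -5.22

-5.22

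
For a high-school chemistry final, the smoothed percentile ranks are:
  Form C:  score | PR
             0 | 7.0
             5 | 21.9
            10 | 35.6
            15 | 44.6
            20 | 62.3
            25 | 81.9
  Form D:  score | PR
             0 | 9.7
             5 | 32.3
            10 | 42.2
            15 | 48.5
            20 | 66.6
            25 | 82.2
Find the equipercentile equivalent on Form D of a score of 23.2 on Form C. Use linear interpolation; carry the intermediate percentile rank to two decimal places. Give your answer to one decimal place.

PR of 23.2 on Form C: 62.3 + (23.2 − 20)/(25 − 20) × (81.9 − 62.3) = 74.84
On Form D, PR 74.84 falls between score 20 (PR 66.6) and 25 (PR 82.2).
Interpolate: 20 + (74.84 − 66.6)/(82.2 − 66.6) × (25 − 20) = 22.6

22.6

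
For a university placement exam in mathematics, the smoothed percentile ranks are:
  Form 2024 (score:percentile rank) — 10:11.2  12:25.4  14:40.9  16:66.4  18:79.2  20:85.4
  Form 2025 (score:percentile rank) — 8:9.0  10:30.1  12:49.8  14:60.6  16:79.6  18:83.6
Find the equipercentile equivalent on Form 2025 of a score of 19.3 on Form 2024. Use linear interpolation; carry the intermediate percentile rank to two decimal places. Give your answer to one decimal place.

PR of 19.3 on Form 2024: 79.2 + (19.3 − 18)/(20 − 18) × (85.4 − 79.2) = 83.23
On Form 2025, PR 83.23 falls between score 16 (PR 79.6) and 18 (PR 83.6).
Interpolate: 16 + (83.23 − 79.6)/(83.6 − 79.6) × (18 − 16) = 17.8

17.8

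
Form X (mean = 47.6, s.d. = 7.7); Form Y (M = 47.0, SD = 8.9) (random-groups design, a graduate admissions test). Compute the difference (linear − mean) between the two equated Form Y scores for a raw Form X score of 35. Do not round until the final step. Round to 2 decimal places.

Mean-equated: 35 + (47.0 − 47.6) = 34.40
Linear-equated: (8.9/7.7)(35 − 47.6) + 47.0 = 32.436
Difference = 32.436 − 34.40 = -1.96

-1.96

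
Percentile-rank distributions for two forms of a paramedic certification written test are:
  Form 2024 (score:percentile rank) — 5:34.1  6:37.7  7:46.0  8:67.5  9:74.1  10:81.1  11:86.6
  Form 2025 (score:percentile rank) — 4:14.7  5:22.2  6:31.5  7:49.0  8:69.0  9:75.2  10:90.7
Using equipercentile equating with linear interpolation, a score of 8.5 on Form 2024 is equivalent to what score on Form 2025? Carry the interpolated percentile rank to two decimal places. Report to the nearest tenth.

PR of 8.5 on Form 2024: 67.5 + (8.5 − 8)/(9 − 8) × (74.1 − 67.5) = 70.80
On Form 2025, PR 70.80 falls between score 8 (PR 69.0) and 9 (PR 75.2).
Interpolate: 8 + (70.80 − 69.0)/(75.2 − 69.0) × (9 − 8) = 8.3

8.3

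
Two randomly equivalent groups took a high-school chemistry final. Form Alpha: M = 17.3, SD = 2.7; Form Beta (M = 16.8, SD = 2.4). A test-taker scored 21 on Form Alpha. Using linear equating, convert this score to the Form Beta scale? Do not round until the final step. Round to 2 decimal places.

20.09

Linear equating: y = (SD_Y/SD_X)(x − M_X) + M_Y
y = (2.4/2.7)(21 − 17.3) + 16.8
y = 0.888889 × 3.7 + 16.8 = 3.2889 + 16.8 = 20.09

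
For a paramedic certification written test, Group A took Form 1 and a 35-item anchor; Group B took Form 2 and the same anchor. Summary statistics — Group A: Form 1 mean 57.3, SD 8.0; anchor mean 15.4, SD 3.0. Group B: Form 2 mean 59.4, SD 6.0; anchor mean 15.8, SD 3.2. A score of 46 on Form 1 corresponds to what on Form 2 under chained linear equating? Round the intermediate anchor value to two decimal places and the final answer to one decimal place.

50.7

Form 1 → anchor (Group A): v = (3.0/8.0)(46 − 57.3) + 15.4 = 11.16
anchor → Form 2 (Group B): y = (6.0/3.2)(11.16 − 15.8) + 59.4 = 50.7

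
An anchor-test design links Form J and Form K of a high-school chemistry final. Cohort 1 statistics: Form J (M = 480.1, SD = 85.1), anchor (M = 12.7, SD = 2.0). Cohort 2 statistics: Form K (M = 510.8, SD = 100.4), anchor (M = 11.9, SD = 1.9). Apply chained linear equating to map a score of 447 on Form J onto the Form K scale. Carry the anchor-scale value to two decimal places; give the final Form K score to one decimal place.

511.9

Form J → anchor (Cohort 1): v = (2.0/85.1)(447 − 480.1) + 12.7 = 11.92
anchor → Form K (Cohort 2): y = (100.4/1.9)(11.92 − 11.9) + 510.8 = 511.9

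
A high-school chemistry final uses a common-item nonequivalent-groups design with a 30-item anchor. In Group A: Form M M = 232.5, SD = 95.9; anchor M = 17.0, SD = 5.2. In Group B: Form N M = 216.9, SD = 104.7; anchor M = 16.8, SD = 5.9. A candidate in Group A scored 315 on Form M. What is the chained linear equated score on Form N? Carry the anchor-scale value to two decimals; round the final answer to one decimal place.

Form M → anchor (Group A): v = (5.2/95.9)(315 − 232.5) + 17.0 = 21.47
anchor → Form N (Group B): y = (104.7/5.9)(21.47 − 16.8) + 216.9 = 299.8

299.8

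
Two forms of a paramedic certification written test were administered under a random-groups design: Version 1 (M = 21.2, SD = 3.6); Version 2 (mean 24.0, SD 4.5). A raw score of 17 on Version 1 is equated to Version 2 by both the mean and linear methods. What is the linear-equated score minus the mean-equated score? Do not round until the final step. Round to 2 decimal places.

-1.05

Mean-equated: 17 + (24.0 − 21.2) = 19.80
Linear-equated: (4.5/3.6)(17 − 21.2) + 24.0 = 18.750
Difference = 18.750 − 19.80 = -1.05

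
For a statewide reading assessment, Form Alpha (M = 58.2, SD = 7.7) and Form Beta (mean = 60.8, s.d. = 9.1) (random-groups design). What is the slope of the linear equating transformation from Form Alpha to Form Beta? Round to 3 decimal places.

A = SD_Y / SD_X = 9.1 / 7.7 = 1.182

1.182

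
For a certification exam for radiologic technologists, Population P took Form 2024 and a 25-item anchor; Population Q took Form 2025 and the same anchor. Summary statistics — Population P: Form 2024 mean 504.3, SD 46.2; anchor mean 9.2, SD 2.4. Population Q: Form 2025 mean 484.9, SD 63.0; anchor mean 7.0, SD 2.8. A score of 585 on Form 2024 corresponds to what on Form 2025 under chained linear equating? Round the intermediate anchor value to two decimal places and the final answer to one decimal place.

628.7

Form 2024 → anchor (Population P): v = (2.4/46.2)(585 − 504.3) + 9.2 = 13.39
anchor → Form 2025 (Population Q): y = (63.0/2.8)(13.39 − 7.0) + 484.9 = 628.7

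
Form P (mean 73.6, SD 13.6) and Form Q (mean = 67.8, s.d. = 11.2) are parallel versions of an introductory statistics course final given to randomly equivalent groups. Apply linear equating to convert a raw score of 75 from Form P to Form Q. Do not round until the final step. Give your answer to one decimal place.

Linear equating: y = (SD_Y/SD_X)(x − M_X) + M_Y
y = (11.2/13.6)(75 − 73.6) + 67.8
y = 0.823529 × 1.4 + 67.8 = 1.1529 + 67.8 = 69.0

69.0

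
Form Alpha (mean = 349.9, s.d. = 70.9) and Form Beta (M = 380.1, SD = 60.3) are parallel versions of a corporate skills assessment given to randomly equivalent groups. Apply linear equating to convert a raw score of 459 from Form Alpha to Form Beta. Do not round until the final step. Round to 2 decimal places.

Linear equating: y = (SD_Y/SD_X)(x − M_X) + M_Y
y = (60.3/70.9)(459 − 349.9) + 380.1
y = 0.850494 × 109.1 + 380.1 = 92.7889 + 380.1 = 472.89

472.89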